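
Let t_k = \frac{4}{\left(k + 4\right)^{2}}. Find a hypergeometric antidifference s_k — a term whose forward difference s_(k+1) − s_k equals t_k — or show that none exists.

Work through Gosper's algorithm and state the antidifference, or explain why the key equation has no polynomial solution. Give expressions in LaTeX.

Step 1: r(k) = (k + 4)**2/(k + 5)**2.
Take A(k)=k**2 + 8*k + 16, B(k)=k**2 + 10*k + 25, C(k)=1.
f must satisfy (k**2 + 8*k + 16)·f(k+1) − (k**2 + 8*k + 16)·f(k) = 1.
Degrees (2,2,0) ⇒ d ≤ 0.
f = c0 ⇒ A·f(k+1) − B(k−1)·f(k) − C = -1. The system {-1 = 0} is inconsistent; no antidifference.

no hypergeometric antidifference exists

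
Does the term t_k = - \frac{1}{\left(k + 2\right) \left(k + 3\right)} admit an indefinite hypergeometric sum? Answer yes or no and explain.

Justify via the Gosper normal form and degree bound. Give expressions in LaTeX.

Yes. s_k = - \frac{k}{2 k + 4}.

Compute t_(k+1)/t_k: get (k + 2)/(k + 4).
Factor: A=k + 2; B=k + 4; C=1.
Need (k + 2)·f(k+1) − (k + 3)·f(k) = 1.
From deg A=1, deg B=1, deg C=0: d=1.
Coefficient equations give f(k) = k/2.
Get s_k = R·t_k = -k/(2*k + 4) with R(k) = B(k−1)f(k)/C(k) = k*(k + 3)/2.
Verify: -1/(k**2 + 5*k + 6) matches t_k.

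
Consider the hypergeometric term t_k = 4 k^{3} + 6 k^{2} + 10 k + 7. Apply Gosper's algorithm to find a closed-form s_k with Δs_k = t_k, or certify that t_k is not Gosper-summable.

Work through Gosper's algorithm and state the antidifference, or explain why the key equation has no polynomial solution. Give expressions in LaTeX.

s_k = k \left(k^{3} + 3 k + 3\right)

r(k) = (4*k**3 + 18*k**2 + 34*k + 27)/(4*k**3 + 6*k**2 + 10*k + 7) after simplifying.
Gosper form: A/B · C(k+1)/C(k) with A=1, B=1, C=k**3 + 3*k**2/2 + 5*k/2 + 7/4.
Key eq: (1)·f(k+1) = (1)·f(k) + (k**3 + 3*k**2/2 + 5*k/2 + 7/4).
Degrees (0,0,3) ⇒ d ≤ 4.
Solve for f: f(k) = k*(k**3 + 3*k + 3)/4 (degree 4 ≤ 4).
Then R = B(k−1)f/C = k*(k**3 + 3*k + 3)/(4*k**3 + 6*k**2 + 10*k + 7), so s_k = R(k)·t_k = k*(k**3 + 3*k + 3).
s_(k+1) − s_k = 4*k**3 + 6*k**2 + 10*k + 7 = t_k.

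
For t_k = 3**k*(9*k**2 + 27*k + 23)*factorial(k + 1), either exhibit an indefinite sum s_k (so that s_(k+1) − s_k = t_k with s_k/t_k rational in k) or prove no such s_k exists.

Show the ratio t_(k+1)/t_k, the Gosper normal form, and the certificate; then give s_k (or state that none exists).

s_k = 3**k*(3*k + 1)*factorial(k + 1)

Step 1: r(k) = 3*(9*k**3 + 63*k**2 + 149*k + 118)/(9*k**2 + 27*k + 23).
So A=3*k + 6 and B=1, with C=k**2 + 3*k + 23/9.
Set up (3*k + 6)·f(k+1) − (1)·f(k) − (k**2 + 3*k + 23/9) = 0.
Bound: deg f ≤ 1.
Coefficient equations give f(k) = (3*k + 1)/9.
R(k) = B(k−1)·f(k)/C(k) = (3*k + 1)/(9*k**2 + 27*k + 23); s_k = R·t_k = 3**k*(3*k + 1)*factorial(k + 1).
Check: Δs_k = 3**k*(9*k**2 + 27*k + 23)*factorial(k + 1). ✓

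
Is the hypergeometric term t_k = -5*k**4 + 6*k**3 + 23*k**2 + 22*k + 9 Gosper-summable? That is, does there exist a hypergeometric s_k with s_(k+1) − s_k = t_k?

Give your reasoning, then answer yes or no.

r(k) = (5*k**4 + 14*k**3 - 11*k**2 - 66*k - 55)/(5*k**4 - 6*k**3 - 23*k**2 - 22*k - 9) after simplifying.
Take A(k)=1, B(k)=1, C(k)=k**4 - 6*k**3/5 - 23*k**2/5 - 22*k/5 - 9/5.
Set up (1)·f(k+1) − (1)·f(k) − (k**4 - 6*k**3/5 - 23*k**2/5 - 22*k/5 - 9/5) = 0.
From deg A=0, deg B=0, deg C=4: d=5.
Coefficient equations give f(k) = k*(k**4 - 4*k**3 - 3*k**2 - k - 2)/5.
So s_k = (B(k−1)f/C)·t_k = (k*(k**4 - 4*k**3 - 3*k**2 - k - 2)/(5*k**4 - 6*k**3 - 23*k**2 - 22*k - 9))·t_k = k*(-k**4 + 4*k**3 + 3*k**2 + k + 2).
Verify: -5*k**4 + 6*k**3 + 23*k**2 + 22*k + 9 matches t_k.

Yes. s_k = k*(-k**4 + 4*k**3 + 3*k**2 + k + 2).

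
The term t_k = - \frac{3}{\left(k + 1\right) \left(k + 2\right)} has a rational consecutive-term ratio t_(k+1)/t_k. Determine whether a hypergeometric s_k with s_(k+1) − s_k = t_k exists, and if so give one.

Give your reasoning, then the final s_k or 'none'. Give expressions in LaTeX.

r(k) = (k + 1)/(k + 3) after simplifying.
So A=k + 1 and B=k + 3, with C=1.
Need (k + 1)·f(k+1) − (k + 2)·f(k) = 1.
deg f ≤ 1 (via 1,1,0).
Solving with deg f ≤ 1: f(k) = k.
R(k) = B(k−1)·f(k)/C(k) = k*(k + 2); s_k = R·t_k = -3*k/(k + 1).
Verify: -3/(k**2 + 3*k + 2) matches t_k.

s_k = - \frac{3 k}{k + 1}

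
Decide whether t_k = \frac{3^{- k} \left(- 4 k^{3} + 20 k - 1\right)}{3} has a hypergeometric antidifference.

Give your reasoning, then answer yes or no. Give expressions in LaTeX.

Yes. s_k = 3^{- k} \left(2 k^{3} + 3 k^{2} - 4 k + 1\right).

The ratio is (-20*k + 4*(k + 1)**3 - 19)/(3*(4*k**3 - 20*k + 1)).
A = 1/3, B = 1, C = k**3 - 5*k + 1/4.
Key eq: (1/3)·f(k+1) = (1)·f(k) + (k**3 - 5*k + 1/4).
From deg A=0, deg B=0, deg C=3: d=3.
Solve for f: f(k) = -3*(2*k - 1)*(k**2 + 2*k - 1)/4 (degree 3 ≤ 3).
Get s_k = R·t_k = (2*k**3 + 3*k**2 - 4*k + 1)/3**k with R(k) = B(k−1)f(k)/C(k) = -3*(2*k - 1)*(k**2 + 2*k - 1)/(4*k**3 - 20*k + 1).
Check: Δs_k = (-4*k**3 + 20*k - 1)/(3*3**k). ✓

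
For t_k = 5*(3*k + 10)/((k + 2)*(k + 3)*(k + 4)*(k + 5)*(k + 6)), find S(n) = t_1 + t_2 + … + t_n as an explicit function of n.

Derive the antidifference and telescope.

S(n) = n*(n**2 + 14*n + 63)/(18*(n**3 + 14*n**2 + 63*n + 90))

t_(k+1)/t_k = (k + 2)*(3*k + 13)/((k + 7)*(3*k + 10)).
A = k + 2, B = k + 7, C = k + 10/3.
Solve (k + 2)·f(k+1) − (k + 6)·f(k) = k + 10/3.
Degrees (1,1,1) ⇒ d ≤ 4.
Coefficient equations give f(k) = k*(k + 3)*(k**2 + 11*k + 38)/120.
Certificate R = B(k−1)f/C = k*(k + 3)*(k + 6)*(k**2 + 11*k + 38)/(40*(3*k + 10)) gives s_k = k*(k**2 + 11*k + 38)/(8*(k**3 + 11*k**2 + 38*k + 40)).
Δs = 5*(3*k + 10)/(k**5 + 20*k**4 + 155*k**3 + 580*k**2 + 1044*k + 720), as required.
Telescope: S(n) = s_(n+1) − s_(1) = (n**3 + 14*n**2 + 63*n + 50)/(8*(n**3 + 14*n**2 + 63*n + 90)) − (5/72) = n*(n**2 + 14*n + 63)/(18*(n**3 + 14*n**2 + 63*n + 90)).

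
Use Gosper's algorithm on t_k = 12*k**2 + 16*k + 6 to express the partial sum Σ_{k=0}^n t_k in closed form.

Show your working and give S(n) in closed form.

r(k) = (6*k**2 + 20*k + 17)/(6*k**2 + 8*k + 3) after simplifying.
So A=1 and B=1, with C=k**2 + 4*k/3 + 1/2.
Set up (1)·f(k+1) − (1)·f(k) − (k**2 + 4*k/3 + 1/2) = 0.
Degrees (0,0,2) ⇒ d ≤ 3.
Match coefficients ⇒ f(k) = k**2*(2*k + 1)/6.
So s_k = (B(k−1)f/C)·t_k = (k**2*(2*k + 1)/(6*k**2 + 8*k + 3))·t_k = k**2*(4*k + 2).
Verify: 12*k**2 + 16*k + 6 matches t_k.
Evaluate: s_(n+1) = 4*n**3 + 14*n**2 + 16*n + 6; subtract s_(0) = 0 ⇒ S(n) = 4*n**3 + 14*n**2 + 16*n + 6.

S(n) = 4*n**3 + 14*n**2 + 16*n + 6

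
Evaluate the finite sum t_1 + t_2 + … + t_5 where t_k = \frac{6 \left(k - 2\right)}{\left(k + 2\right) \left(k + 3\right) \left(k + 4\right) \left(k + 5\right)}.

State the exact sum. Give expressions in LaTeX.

Compute t_(k+1)/t_k: get (k - 1)*(k + 2)/((k - 2)*(k + 6)).
Gosper form: A/B · C(k+1)/C(k) with A=k + 2, B=k + 6, C=k - 2.
Key eq: (k + 2)·f(k+1) = (k + 5)·f(k) + (k - 2).
Degrees (1,1,1) ⇒ d ≤ 3.
Solving with deg f ≤ 3: f(k) = -k*(k**2 + 9*k + 62)/72.
Get s_k = R·t_k = k*(-k**2 - 9*k - 62)/(12*(k + 2)*(k + 3)*(k + 4)) with R(k) = B(k−1)f(k)/C(k) = -k*(k + 5)*(k**2 + 9*k + 62)/(72*(k - 2)).
Verify: 6*(k - 2)/(k**4 + 14*k**3 + 71*k**2 + 154*k + 120) matches t_k.
Sum = s_(6) − s_(1); s_(6) = -19/180, s_(1) = -1/10 ⇒ -1/180.

Σ = -1/180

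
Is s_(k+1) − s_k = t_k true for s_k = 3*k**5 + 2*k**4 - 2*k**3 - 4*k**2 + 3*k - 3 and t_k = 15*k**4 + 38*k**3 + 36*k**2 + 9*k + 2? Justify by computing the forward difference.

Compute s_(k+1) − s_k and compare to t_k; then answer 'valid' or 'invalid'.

Valid: the claim telescopes to t_k.

s_(k+1) = 3*k**5 + 17*k**4 + 36*k**3 + 32*k**2 + 12*k - 1
s_(k+1) − s_k = 15*k**4 + 38*k**3 + 36*k**2 + 9*k + 2
(s_(k+1) − s_k) − t_k = 0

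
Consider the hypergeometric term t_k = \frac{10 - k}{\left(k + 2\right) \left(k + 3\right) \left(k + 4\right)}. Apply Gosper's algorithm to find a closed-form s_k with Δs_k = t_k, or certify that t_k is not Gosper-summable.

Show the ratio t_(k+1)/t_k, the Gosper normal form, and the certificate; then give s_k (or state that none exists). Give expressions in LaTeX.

Compute t_(k+1)/t_k: get (k - 9)*(k + 2)/((k - 10)*(k + 5)).
So A=k + 2 and B=k + 5, with C=k - 10.
f must satisfy (k + 2)·f(k+1) − (k + 4)·f(k) = k - 10.
Bound: deg f ≤ 2.
Solving with deg f ≤ 2: f(k) = -k*(2*k + 13)/3.
Get s_k = R·t_k = k*(2*k + 13)/(3*(k + 2)*(k + 3)) with R(k) = B(k−1)f(k)/C(k) = -k*(k + 4)*(2*k + 13)/(3*(k - 10)).
Verify: (10 - k)/(k**3 + 9*k**2 + 26*k + 24) matches t_k.

s_k = \frac{k \left(2 k + 13\right)}{3 \left(k + 2\right) \left(k + 3\right)}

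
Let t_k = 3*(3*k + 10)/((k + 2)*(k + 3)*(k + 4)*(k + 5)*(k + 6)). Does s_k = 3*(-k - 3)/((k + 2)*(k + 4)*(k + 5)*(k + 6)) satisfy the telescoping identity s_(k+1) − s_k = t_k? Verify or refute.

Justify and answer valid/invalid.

Invalid: residual 9*(-4*k - 13)/(k**6 + 27*k**5 + 295*k**4 + 1665*k**3 + 5104*k**2 + 8028*k + 5040) ≠ 0.

s_(k+1) = 3*(-k - 4)/((k + 3)*(k + 5)*(k + 6)*(k + 7))
s_(k+1) − s_k = 3*(3*k**2 + 19*k + 31)/(k**6 + 27*k**5 + 295*k**4 + 1665*k**3 + 5104*k**2 + 8028*k + 5040)
(s_(k+1) − s_k) − t_k = 9*(-4*k - 13)/(k**6 + 27*k**5 + 295*k**4 + 1665*k**3 + 5104*k**2 + 8028*k + 5040)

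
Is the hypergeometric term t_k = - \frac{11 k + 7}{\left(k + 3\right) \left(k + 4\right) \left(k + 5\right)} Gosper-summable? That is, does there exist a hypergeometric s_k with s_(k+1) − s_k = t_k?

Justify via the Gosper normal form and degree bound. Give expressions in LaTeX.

Yes. s_k = \frac{k \left(- 5 k - 2\right)}{3 \left(k + 3\right) \left(k + 4\right)}.

t_(k+1)/t_k = (k + 3)*(11*k + 18)/((k + 6)*(11*k + 7)).
Gosper form: A/B · C(k+1)/C(k) with A=k + 3, B=k + 6, C=k + 7/11.
Need (k + 3)·f(k+1) − (k + 5)·f(k) = k + 7/11.
Bound: deg f ≤ 2.
Match coefficients ⇒ f(k) = k*(5*k + 2)/33.
Then R = B(k−1)f/C = k*(k + 5)*(5*k + 2)/(3*(11*k + 7)), so s_k = R(k)·t_k = k*(-5*k - 2)/(3*(k + 3)*(k + 4)).
Δs = (-11*k - 7)/(k**3 + 12*k**2 + 47*k + 60), as required.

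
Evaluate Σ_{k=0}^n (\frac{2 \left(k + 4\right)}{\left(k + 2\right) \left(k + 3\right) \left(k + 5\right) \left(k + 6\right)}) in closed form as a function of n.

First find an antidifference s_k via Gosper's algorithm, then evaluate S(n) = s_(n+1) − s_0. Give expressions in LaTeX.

S(n) = \frac{n^{2} + 9 n + 8}{10 \left(n^{2} + 9 n + 18\right)}

Compute t_(k+1)/t_k: get (k + 2)*(k + 5)**2/((k + 4)**2*(k + 7)).
Normal form (A,B,C) = (k + 2, k + 7, k**2 + 8*k + 16).
Set up (k + 2)·f(k+1) − (k + 6)·f(k) − (k**2 + 8*k + 16) = 0.
d = 4 from the (1,1,2) case.
A polynomial solution: f(k) = k*(k + 3)*(k + 4)*(k + 7)/20.
So s_k = (B(k−1)f/C)·t_k = (k*(k + 3)*(k + 6)*(k + 7)/(20*(k + 4)))·t_k = k*(k + 7)/(10*(k**2 + 7*k + 10)).
s_(k+1) − s_k = 2*(k + 4)/(k**4 + 16*k**3 + 91*k**2 + 216*k + 180) = t_k.
s_(n+1) = (n**2 + 9*n + 8)/(10*(n**2 + 9*n + 18)) and s_(0) = 0, so S(n) = (n**2 + 9*n + 8)/(10*(n**2 + 9*n + 18)).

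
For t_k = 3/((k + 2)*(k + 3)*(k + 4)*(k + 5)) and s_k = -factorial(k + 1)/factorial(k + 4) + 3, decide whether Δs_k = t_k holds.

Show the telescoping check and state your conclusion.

s_(k+1) = -factorial(k + 2)/factorial(k + 5) + 3
s_(k+1) − s_k = 3/((k + 2)*(k + 3)*(k + 4)*(k + 5))
(s_(k+1) − s_k) − t_k = 0

Valid — Δs_k = t_k.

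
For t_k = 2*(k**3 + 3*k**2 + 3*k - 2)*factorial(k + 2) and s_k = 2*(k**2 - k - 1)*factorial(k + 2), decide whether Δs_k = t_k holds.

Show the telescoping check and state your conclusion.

s_(k+1) = 2*(k**2 + k - 1)*factorial(k + 3)
s_(k+1) − s_k = 2*(k**3 + 3*k**2 + 3*k - 2)*factorial(k + 2)
(s_(k+1) − s_k) − t_k = 0

Valid: the claim telescopes to t_k.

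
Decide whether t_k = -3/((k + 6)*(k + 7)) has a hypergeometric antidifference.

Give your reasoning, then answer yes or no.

Yes. s_k = -k/(2*k + 12).

r(k) = (k + 6)/(k + 8) after simplifying.
Take A(k)=k + 6, B(k)=k + 8, C(k)=1.
Key eq: (k + 6)·f(k+1) = (k + 7)·f(k) + (1).
Degrees (1,1,0) ⇒ d ≤ 1.
Solve for f: f(k) = k/6 (degree 1 ≤ 1).
Then R = B(k−1)f/C = k*(k + 7)/6, so s_k = R(k)·t_k = -k/(2*k + 12).
Verify: -3/(k**2 + 13*k + 42) matches t_k.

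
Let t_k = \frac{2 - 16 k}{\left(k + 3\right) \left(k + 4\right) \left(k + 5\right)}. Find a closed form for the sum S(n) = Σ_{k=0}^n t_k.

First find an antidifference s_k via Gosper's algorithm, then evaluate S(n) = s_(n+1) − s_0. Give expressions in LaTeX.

S(n) = \frac{- 23 n^{2} - 15 n + 8}{12 \left(n^{2} + 9 n + 20\right)}

t_(k+1)/t_k = (k + 3)*(8*k + 7)/((k + 6)*(8*k - 1)).
A = k + 3, B = k + 6, C = k - 1/8.
f must satisfy (k + 3)·f(k+1) − (k + 5)·f(k) = k - 1/8.
deg f ≤ 2 (via 1,1,1).
A polynomial solution: f(k) = k*(23*k - 31)/192.
Then R = B(k−1)f/C = k*(k + 5)*(23*k - 31)/(24*(8*k - 1)), so s_k = R(k)·t_k = -k*(23*k - 31)/(12*(k + 3)*(k + 4)).
Check: Δs_k = 2*(1 - 8*k)/(k**3 + 12*k**2 + 47*k + 60). ✓
Evaluate: s_(n+1) = (-23*n**2 - 15*n + 8)/(12*(n**2 + 9*n + 20)); subtract s_(0) = 0 ⇒ S(n) = (-23*n**2 - 15*n + 8)/(12*(n**2 + 9*n + 20)).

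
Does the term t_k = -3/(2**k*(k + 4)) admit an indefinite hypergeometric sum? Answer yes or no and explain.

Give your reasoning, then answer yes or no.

Compute t_(k+1)/t_k: get (k + 4)/(2*(k + 5)).
Normal form (A,B,C) = (k/2 + 2, k + 5, 1).
Solve (k/2 + 2)·f(k+1) − (k + 4)·f(k) = 1.
From deg A=1, deg B=1, deg C=0: d=-1.
Negative degree bound (-1): no f exists, t_k not Gosper-summable.

No — t_k has no hypergeometric antidifference.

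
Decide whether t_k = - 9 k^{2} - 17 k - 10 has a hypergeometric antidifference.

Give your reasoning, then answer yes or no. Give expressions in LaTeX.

Yes. s_k = k \left(- 3 k^{2} - 4 k - 3\right).

Compute t_(k+1)/t_k: get (9*k**2 + 35*k + 36)/(9*k**2 + 17*k + 10).
Normal form (A,B,C) = (1, 1, k**2 + 17*k/9 + 10/9).
f must satisfy (1)·f(k+1) − (1)·f(k) = k**2 + 17*k/9 + 10/9.
d = 3 from the (0,0,2) case.
Solving with deg f ≤ 3: f(k) = k*(3*k**2 + 4*k + 3)/9.
Get s_k = R·t_k = k*(-3*k**2 - 4*k - 3) with R(k) = B(k−1)f(k)/C(k) = k*(3*k**2 + 4*k + 3)/(9*k**2 + 17*k + 10).
s_(k+1) − s_k = -9*k**2 - 17*k - 10 = t_k.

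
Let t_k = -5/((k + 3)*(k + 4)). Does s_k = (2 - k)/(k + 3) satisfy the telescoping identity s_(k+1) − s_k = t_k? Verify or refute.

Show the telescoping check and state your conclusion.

Valid: the claim telescopes to t_k.

s_(k+1) = (1 - k)/(k + 4)
s_(k+1) − s_k = -5/(k**2 + 7*k + 12)
(s_(k+1) − s_k) − t_k = 0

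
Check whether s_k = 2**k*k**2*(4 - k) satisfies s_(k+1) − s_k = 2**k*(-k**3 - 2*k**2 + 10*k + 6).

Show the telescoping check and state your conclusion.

Valid: the claim telescopes to t_k.

s_(k+1) = 2**(k + 1)*(3 - k)*(k + 1)**2
s_(k+1) − s_k = 2**k*(-k**3 - 2*k**2 + 10*k + 6)
(s_(k+1) − s_k) − t_k = 0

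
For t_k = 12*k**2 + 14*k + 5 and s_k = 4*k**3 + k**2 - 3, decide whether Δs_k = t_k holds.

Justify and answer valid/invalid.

valid; difference matches t_k

s_(k+1) = 4*(k + 1)**3 + (k + 1)**2 - 3
s_(k+1) − s_k = 12*k**2 + 14*k + 5
(s_(k+1) − s_k) − t_k = 0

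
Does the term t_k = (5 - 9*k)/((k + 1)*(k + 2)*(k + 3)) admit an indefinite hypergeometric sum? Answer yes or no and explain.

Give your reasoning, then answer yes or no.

Compute t_(k+1)/t_k: get (k + 1)*(9*k + 4)/((k + 4)*(9*k - 5)).
So A=k + 1 and B=k + 4, with C=k - 5/9.
f must satisfy (k + 1)·f(k+1) − (k + 3)·f(k) = k - 5/9.
Degrees (1,1,1) ⇒ d ≤ 2.
Coefficient equations give f(k) = k*(k - 6)/9.
R(k) = B(k−1)·f(k)/C(k) = k*(k - 6)*(k + 3)/(9*k - 5); s_k = R·t_k = k*(6 - k)/((k + 1)*(k + 2)).
Verify: (5 - 9*k)/(k**3 + 6*k**2 + 11*k + 6) matches t_k.

Yes. s_k = k*(6 - k)/((k + 1)*(k + 2)).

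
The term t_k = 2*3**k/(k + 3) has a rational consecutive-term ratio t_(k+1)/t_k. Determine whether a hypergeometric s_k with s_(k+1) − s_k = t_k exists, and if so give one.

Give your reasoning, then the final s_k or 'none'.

not Gosper-summable; s_k does not exist

The ratio is 3*(k + 3)/(k + 4).
Factor: A=3*k + 9; B=k + 4; C=1.
f must satisfy (3*k + 9)·f(k+1) − (k + 3)·f(k) = 1.
Degrees (1,1,0) ⇒ d ≤ -1.
Bound -1 < 0, so the key equation has no polynomial solution.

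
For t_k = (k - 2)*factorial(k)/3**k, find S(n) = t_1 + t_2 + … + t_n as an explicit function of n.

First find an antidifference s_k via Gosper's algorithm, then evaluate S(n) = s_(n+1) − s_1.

Step 1: r(k) = (k**2 - 1)/(3*(k - 2)).
Factor: A=k/3 + 1/3; B=1; C=k - 2.
f must satisfy (k/3 + 1/3)·f(k+1) − (1)·f(k) = k - 2.
From deg A=1, deg B=0, deg C=1: d=0.
Solve for f: f(k) = 3 (degree 0 ≤ 0).
Get s_k = R·t_k = 3**(1 - k)*factorial(k) with R(k) = B(k−1)f(k)/C(k) = 3/(k - 2).
Check: Δs_k = (k - 2)*factorial(k)/3**k. ✓
Σ_(k=1)^n t_k = s_(n+1) − s_(1) = (factorial(n + 1)/3**n) − (1), i.e. (-3**n + n*factorial(n) + factorial(n))/3**n.

S(n) = (-3**n + n*factorial(n) + factorial(n))/3**n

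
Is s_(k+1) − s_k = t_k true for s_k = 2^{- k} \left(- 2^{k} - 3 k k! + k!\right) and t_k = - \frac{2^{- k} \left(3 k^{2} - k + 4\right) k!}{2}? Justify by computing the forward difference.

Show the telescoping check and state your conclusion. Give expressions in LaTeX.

s_(k+1) = -(2*2**k + 3*k**2*factorial(k) + 5*k*factorial(k) + 2*factorial(k))/(2*2**k)
s_(k+1) − s_k = -(3*k**2 - k + 4)*factorial(k)/(2*2**k)
(s_(k+1) − s_k) − t_k = 0

valid (s_(k+1) − s_k reduces to t_k)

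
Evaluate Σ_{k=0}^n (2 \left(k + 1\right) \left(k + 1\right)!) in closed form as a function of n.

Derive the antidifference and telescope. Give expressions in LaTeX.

t_(k+1)/t_k = (k + 2)**2/(k + 1).
So A=k + 2 and B=1, with C=k + 1.
Set up (k + 2)·f(k+1) − (1)·f(k) − (k + 1) = 0.
deg f ≤ 0 (via 1,0,1).
Match coefficients ⇒ f(k) = 1.
R(k) = B(k−1)·f(k)/C(k) = 1/(k + 1); s_k = R·t_k = 2*factorial(k + 1).
Δs = 2*(k + 1)*factorial(k + 1), as required.
Σ_(k=0)^n t_k = s_(n+1) − s_(0) = (2*factorial(n + 2)) − (2), i.e. 2*factorial(n + 2) - 2.

S(n) = 2 \left(n + 2\right)! - 2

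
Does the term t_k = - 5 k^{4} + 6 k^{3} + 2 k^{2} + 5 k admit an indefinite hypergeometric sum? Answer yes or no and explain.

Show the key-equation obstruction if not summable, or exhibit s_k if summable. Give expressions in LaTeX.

Yes. s_k = k \left(- k^{4} + 4 k^{3} - 4 k^{2} + 3 k - 2\right).

Compute t_(k+1)/t_k: get (5*k**4 + 14*k**3 + 10*k**2 - 7*k - 8)/(k*(5*k**3 - 6*k**2 - 2*k - 5)).
So A=1 and B=1, with C=k**4 - 6*k**3/5 - 2*k**2/5 - k.
Key eq: (1)·f(k+1) = (1)·f(k) + (k**4 - 6*k**3/5 - 2*k**2/5 - k).
Bound: deg f ≤ 5.
Coefficient equations give f(k) = k*(k - 1)*(k**3 - 3*k**2 + k - 2)/5.
R(k) = B(k−1)·f(k)/C(k) = (k - 1)*(k**3 - 3*k**2 + k - 2)/(5*k**3 - 6*k**2 - 2*k - 5); s_k = R·t_k = k*(-k**4 + 4*k**3 - 4*k**2 + 3*k - 2).
Check: Δs_k = k*(-5*k**3 + 6*k**2 + 2*k + 5). ✓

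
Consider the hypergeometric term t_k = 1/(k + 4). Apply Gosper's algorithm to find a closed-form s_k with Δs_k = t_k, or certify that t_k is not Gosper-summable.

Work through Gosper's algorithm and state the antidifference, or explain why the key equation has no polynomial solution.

Step 1: r(k) = (k + 4)/(k + 5).
Take A(k)=k + 4, B(k)=k + 5, C(k)=1.
Solve (k + 4)·f(k+1) − (k + 4)·f(k) = 1.
Bound: deg f ≤ 0.
Generic f = c0 gives residual -1; -1 = 0 cannot hold, so t_k is not Gosper-summable.

not Gosper-summable; s_k does not exist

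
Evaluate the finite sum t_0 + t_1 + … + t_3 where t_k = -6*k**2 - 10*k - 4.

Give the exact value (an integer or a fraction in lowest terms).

Σ = -160

r(k) = (3*k**2 + 11*k + 10)/(3*k**2 + 5*k + 2) after simplifying.
A = 1, B = 1, C = k**2 + 5*k/3 + 2/3.
Solve (1)·f(k+1) − (1)·f(k) = k**2 + 5*k/3 + 2/3.
d = 3 from the (0,0,2) case.
Solving with deg f ≤ 3: f(k) = k**2*(k + 1)/3.
Certificate R = B(k−1)f/C = k**2/(3*k + 2) gives s_k = 2*k**2*(-k - 1).
s_(k+1) − s_k = -6*k**2 - 10*k - 4 = t_k.
Σ_(k=0)^(3) t_k = s_(4) − s_(0) = -160 − (0) = -160.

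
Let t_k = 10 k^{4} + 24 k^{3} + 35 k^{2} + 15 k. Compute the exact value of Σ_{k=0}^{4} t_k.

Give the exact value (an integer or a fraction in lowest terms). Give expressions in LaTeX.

Σ = 7140

r(k) = (10*k**4 + 64*k**3 + 167*k**2 + 197*k + 84)/(k*(10*k**3 + 24*k**2 + 35*k + 15)) after simplifying.
Normal form (A,B,C) = (1, 1, k**4 + 12*k**3/5 + 7*k**2/2 + 3*k/2).
Solve (1)·f(k+1) − (1)·f(k) = k**4 + 12*k**3/5 + 7*k**2/2 + 3*k/2.
d = 5 from the (0,0,4) case.
Solve for f: f(k) = k*(k - 1)*(2*k**3 + 3*k**2 + 6*k + 2)/10 (degree 5 ≤ 5).
So s_k = (B(k−1)f/C)·t_k = ((k - 1)*(2*k**3 + 3*k**2 + 6*k + 2)/(10*k**3 + 24*k**2 + 35*k + 15))·t_k = k*(2*k**4 + k**3 + 3*k**2 - 4*k - 2).
s_(k+1) − s_k = k*(10*k**3 + 24*k**2 + 35*k + 15) = t_k.
Evaluate s at k=5 and k=0: 7140 and 0; difference 7140.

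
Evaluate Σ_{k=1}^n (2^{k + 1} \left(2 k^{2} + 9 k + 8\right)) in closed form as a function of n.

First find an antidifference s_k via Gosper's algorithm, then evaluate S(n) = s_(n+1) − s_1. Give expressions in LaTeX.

S(n) = 8 \cdot 2^{n} n^{2} + 20 \cdot 2^{n} n + 20 \cdot 2^{n} - 20

The ratio is 2*(2*k**2 + 13*k + 19)/(2*k**2 + 9*k + 8).
Normal form (A,B,C) = (2, 1, k**2 + 9*k/2 + 4).
f must satisfy (2)·f(k+1) − (1)·f(k) = k**2 + 9*k/2 + 4.
deg f ≤ 2 (via 0,0,2).
Coefficient equations give f(k) = (2*k**2 + k + 2)/2.
Certificate R = B(k−1)f/C = (2*k**2 + k + 2)/(2*k**2 + 9*k + 8) gives s_k = 2**(k + 1)*(2*k**2 + k + 2).
Δs = 2**(k + 1)*(2*k**2 + 9*k + 8), as required.
s_(n+1) = 2**(n + 2)*(2*n**2 + 5*n + 5) and s_(1) = 20, so S(n) = 8*2**n*n**2 + 20*2**n*n + 20*2**n - 20.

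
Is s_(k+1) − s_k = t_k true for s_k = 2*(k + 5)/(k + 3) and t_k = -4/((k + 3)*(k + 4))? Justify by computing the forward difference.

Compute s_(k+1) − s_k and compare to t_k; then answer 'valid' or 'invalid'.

Valid: the claim telescopes to t_k.

s_(k+1) = 2*(k + 6)/(k + 4)
s_(k+1) − s_k = -4/(k**2 + 7*k + 12)
(s_(k+1) − s_k) − t_k = 0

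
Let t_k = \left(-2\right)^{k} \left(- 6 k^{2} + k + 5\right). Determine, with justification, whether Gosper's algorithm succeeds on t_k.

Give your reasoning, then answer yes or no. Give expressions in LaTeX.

Ratio r(k) = 2*k*(-6*k - 11)/(6*k**2 - k - 5).
Gosper form: A/B · C(k+1)/C(k) with A=-2, B=1, C=k**2 - k/6 - 5/6.
Key eq: (-2)·f(k+1) = (1)·f(k) + (k**2 - k/6 - 5/6).
deg f ≤ 2 (via 0,0,2).
Solving with deg f ≤ 2: f(k) = -(2*k**2 - 3*k - 1)/6.
R(k) = B(k−1)·f(k)/C(k) = -(2*k**2 - 3*k - 1)/((k - 1)*(6*k + 5)); s_k = R·t_k = (-2)**k*(2*k**2 - 3*k - 1).
Δs = (-2)**k*(-6*k**2 + k + 5), as required.

Yes. s_k = \left(-2\right)^{k} \left(2 k^{2} - 3 k - 1\right).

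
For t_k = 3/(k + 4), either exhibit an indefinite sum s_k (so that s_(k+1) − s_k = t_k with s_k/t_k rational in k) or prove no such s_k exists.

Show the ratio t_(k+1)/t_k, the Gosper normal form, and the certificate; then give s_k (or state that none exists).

none — t_k is not Gosper-summable

The ratio is (k + 4)/(k + 5).
Factor: A=k + 4; B=k + 5; C=1.
Set up (k + 4)·f(k+1) − (k + 4)·f(k) − (1) = 0.
From deg A=1, deg B=1, deg C=0: d=0.
Put f(k) = c0: A·f(k+1) − B(k−1)·f(k) − C = -1; need -1 = 0 — inconsistent ⇒ no f, not summable.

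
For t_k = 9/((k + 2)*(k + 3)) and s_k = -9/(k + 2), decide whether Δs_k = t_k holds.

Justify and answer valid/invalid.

s_(k+1) = -9/(k + 3)
s_(k+1) − s_k = 9/((k + 2)*(k + 3))
(s_(k+1) − s_k) − t_k = 0

Valid — Δs_k = t_k.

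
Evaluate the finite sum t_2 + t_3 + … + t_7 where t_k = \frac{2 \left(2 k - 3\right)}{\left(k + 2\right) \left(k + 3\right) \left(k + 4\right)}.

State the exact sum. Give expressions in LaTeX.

Σ = 3/20

Compute t_(k+1)/t_k: get (k + 2)*(2*k - 1)/((k + 5)*(2*k - 3)).
Gosper form: A/B · C(k+1)/C(k) with A=k + 2, B=k + 5, C=k - 3/2.
Solve (k + 2)·f(k+1) − (k + 4)·f(k) = k - 3/2.
Degrees (1,1,1) ⇒ d ≤ 2.
Solve for f: f(k) = k*(k - 19)/24 (degree 2 ≤ 2).
Then R = B(k−1)f/C = k*(k - 19)*(k + 4)/(12*(2*k - 3)), so s_k = R(k)·t_k = k*(k - 19)/(6*(k + 2)*(k + 3)).
Δs = 2*(2*k - 3)/(k**3 + 9*k**2 + 26*k + 24), as required.
Evaluate s at k=8 and k=2: -2/15 and -17/60; difference 3/20.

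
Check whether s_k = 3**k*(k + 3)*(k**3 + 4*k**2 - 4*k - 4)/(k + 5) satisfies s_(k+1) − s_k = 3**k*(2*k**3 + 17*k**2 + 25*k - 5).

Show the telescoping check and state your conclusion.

s_(k+1) = 3**(k + 1)*(k**4 + 11*k**3 + 35*k**2 + 25*k - 12)/(k + 6)
s_(k+1) − s_k = 3**k*(2*k**5 + 35*k**4 + 220*k**3 + 568*k**2 + 447*k - 108)/(k**2 + 11*k + 30)
(s_(k+1) − s_k) − t_k = 3**k*(-4*k**4 - 52*k**3 - 212*k**2 - 248*k + 42)/(k**2 + 11*k + 30)

Invalid: residual 3**k*(-4*k**4 - 52*k**3 - 212*k**2 - 248*k + 42)/(k**2 + 11*k + 30) ≠ 0.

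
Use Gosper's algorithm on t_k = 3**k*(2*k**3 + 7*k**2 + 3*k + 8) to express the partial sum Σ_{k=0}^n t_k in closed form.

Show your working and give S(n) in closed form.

S(n) = 3*3**n*n**3 + 6*3**n*n**2 + 3*3**n*n + 12*3**n - 4

Compute t_(k+1)/t_k: get 3*(2*k**3 + 13*k**2 + 23*k + 20)/(2*k**3 + 7*k**2 + 3*k + 8).
Take A(k)=3, B(k)=1, C(k)=k**3 + 7*k**2/2 + 3*k/2 + 4.
Key eq: (3)·f(k+1) = (1)·f(k) + (k**3 + 7*k**2/2 + 3*k/2 + 4).
deg f ≤ 3 (via 0,0,3).
Solving with deg f ≤ 3: f(k) = (k**3 - k**2 + 4)/2.
R(k) = B(k−1)·f(k)/C(k) = (k**3 - k**2 + 4)/(2*k**3 + 7*k**2 + 3*k + 8); s_k = R·t_k = 3**k*(k**3 - k**2 + 4).
Δs = 3**k*(2*k**3 + 7*k**2 + 3*k + 8), as required.
s_(n+1) = 3**(n + 1)*(n**3 + 2*n**2 + n + 4) and s_(0) = 4, so S(n) = 3*3**n*n**3 + 6*3**n*n**2 + 3*3**n*n + 12*3**n - 4.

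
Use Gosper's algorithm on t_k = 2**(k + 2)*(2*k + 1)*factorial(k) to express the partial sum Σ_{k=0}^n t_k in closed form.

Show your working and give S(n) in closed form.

S(n) = 8*2**n*factorial(n + 1) - 4

t_(k+1)/t_k = 2*(k + 1)*(2*k + 3)/(2*k + 1).
Take A(k)=2*k + 2, B(k)=1, C(k)=k + 1/2.
Solve (2*k + 2)·f(k+1) − (1)·f(k) = k + 1/2.
deg f ≤ 0 (via 1,0,1).
Solve for f: f(k) = 1/2 (degree 0 ≤ 0).
So s_k = (B(k−1)f/C)·t_k = (1/(2*k + 1))·t_k = 2**(k + 2)*factorial(k).
Δs = 2**(k + 2)*(2*k + 1)*factorial(k), as required.
Evaluate: s_(n+1) = 2**(n + 3)*factorial(n + 1); subtract s_(0) = 4 ⇒ S(n) = 8*2**n*factorial(n + 1) - 4.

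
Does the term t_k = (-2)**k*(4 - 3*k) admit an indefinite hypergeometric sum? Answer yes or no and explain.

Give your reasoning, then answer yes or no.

Compute t_(k+1)/t_k: get 2*(1 - 3*k)/(3*k - 4).
Normal form (A,B,C) = (-2, 1, k - 4/3).
Solve (-2)·f(k+1) − (1)·f(k) = k - 4/3.
Degrees (0,0,1) ⇒ d ≤ 1.
Coefficient equations give f(k) = -(k - 2)/3.
Then R = B(k−1)f/C = -(k - 2)/(3*k - 4), so s_k = R(k)·t_k = (-2)**k*(k - 2).
s_(k+1) − s_k = (-2)**k*(4 - 3*k) = t_k.

Yes. s_k = (-2)**k*(k - 2).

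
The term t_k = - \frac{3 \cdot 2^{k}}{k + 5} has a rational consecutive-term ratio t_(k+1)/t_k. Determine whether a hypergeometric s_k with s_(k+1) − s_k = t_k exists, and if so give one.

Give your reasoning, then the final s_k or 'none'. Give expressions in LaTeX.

none (Gosper's algorithm certifies no s_k)

t_(k+1)/t_k = 2*(k + 5)/(k + 6).
Take A(k)=2*k + 10, B(k)=k + 6, C(k)=1.
Need (2*k + 10)·f(k+1) − (k + 5)·f(k) = 1.
Bound: deg f ≤ -1.
Negative degree bound (-1): no f exists, t_k not Gosper-summable.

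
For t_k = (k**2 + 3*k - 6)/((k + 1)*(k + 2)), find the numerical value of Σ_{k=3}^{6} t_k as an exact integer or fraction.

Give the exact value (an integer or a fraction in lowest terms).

Σ = 3

The ratio is (k + 1)*(3*k + (k + 1)**2 - 3)/((k + 3)*(k**2 + 3*k - 6)).
Take A(k)=k + 1, B(k)=k + 3, C(k)=k**2 + 3*k - 6.
f must satisfy (k + 1)·f(k+1) − (k + 2)·f(k) = k**2 + 3*k - 6.
d = 2 from the (1,1,2) case.
Coefficient equations give f(k) = k*(k - 7).
Get s_k = R·t_k = k*(k - 7)/(k + 1) with R(k) = B(k−1)f(k)/C(k) = k*(k - 7)*(k + 2)/(k**2 + 3*k - 6).
Verify: (k**2 + 3*k - 6)/(k**2 + 3*k + 2) matches t_k.
Telescoping: Σ = s_(7) − s_(3) = 0 − (-3) = 3.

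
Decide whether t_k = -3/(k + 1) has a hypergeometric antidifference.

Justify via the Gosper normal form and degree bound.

Ratio r(k) = (k + 1)/(k + 2).
So A=k + 1 and B=k + 2, with C=1.
Key eq: (k + 1)·f(k+1) = (k + 1)·f(k) + (1).
Degrees (1,1,0) ⇒ d ≤ 0.
f = c0 ⇒ A·f(k+1) − B(k−1)·f(k) − C = -1. The system {-1 = 0} is inconsistent; no antidifference.

No — the linear system for f has no solution.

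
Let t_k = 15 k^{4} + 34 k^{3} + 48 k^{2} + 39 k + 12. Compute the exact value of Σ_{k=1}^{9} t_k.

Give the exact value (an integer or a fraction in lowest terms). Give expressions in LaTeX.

Σ = 314388

Step 1: r(k) = (15*k**4 + 94*k**3 + 240*k**2 + 297*k + 148)/(15*k**4 + 34*k**3 + 48*k**2 + 39*k + 12).
Normal form (A,B,C) = (1, 1, k**4 + 34*k**3/15 + 16*k**2/5 + 13*k/5 + 4/5).
f must satisfy (1)·f(k+1) − (1)·f(k) = k**4 + 34*k**3/15 + 16*k**2/5 + 13*k/5 + 4/5.
deg f ≤ 5 (via 0,0,4).
Match coefficients ⇒ f(k) = k**2*(3*k**3 + k**2 + 4*k + 4)/15.
R(k) = B(k−1)·f(k)/C(k) = k**2*(3*k**3 + k**2 + 4*k + 4)/(15*k**4 + 34*k**3 + 48*k**2 + 39*k + 12); s_k = R·t_k = k**2*(3*k**3 + k**2 + 4*k + 4).
Check: Δs_k = 15*k**4 + 34*k**3 + 48*k**2 + 39*k + 12. ✓
Sum = s_(10) − s_(1); s_(10) = 314400, s_(1) = 12 ⇒ 314388.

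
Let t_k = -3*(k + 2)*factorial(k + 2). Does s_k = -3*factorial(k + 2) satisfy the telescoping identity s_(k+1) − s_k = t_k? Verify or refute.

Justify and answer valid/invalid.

s_(k+1) = -3*factorial(k + 3)
s_(k+1) − s_k = -3*(k + 2)*factorial(k + 2)
(s_(k+1) − s_k) − t_k = 0

valid; difference matches t_k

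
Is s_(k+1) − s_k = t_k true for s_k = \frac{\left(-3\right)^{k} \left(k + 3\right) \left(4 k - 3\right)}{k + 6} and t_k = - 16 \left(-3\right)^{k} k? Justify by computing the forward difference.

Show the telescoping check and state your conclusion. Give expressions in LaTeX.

s_(k+1) = (-3)**(k + 1)*(k + 4)*(4*k + 1)/(k + 7)
s_(k+1) − s_k = (-3)**k*(-16*k**3 - 160*k**2 - 372*k - 9)/(k**2 + 13*k + 42)
(s_(k+1) − s_k) − t_k = (-3)**(k + 1)*(-16*k**2 - 100*k + 3)/(k**2 + 13*k + 42)

Invalid: residual \frac{\left(-3\right)^{k + 1} \left(- 16 k^{2} - 100 k + 3\right)}{k^{2} + 13 k + 42} ≠ 0.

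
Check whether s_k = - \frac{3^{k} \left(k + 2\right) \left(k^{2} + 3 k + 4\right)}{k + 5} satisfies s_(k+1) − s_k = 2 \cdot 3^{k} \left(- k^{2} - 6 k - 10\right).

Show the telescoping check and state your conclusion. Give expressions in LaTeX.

Invalid: residual \frac{3^{k + 1} \left(2 k^{3} + 21 k^{2} + 77 k + 96\right)}{k^{2} + 11 k + 30} ≠ 0.

s_(k+1) = -3**(k + 1)*(k + 3)*(3*k + (k + 1)**2 + 7)/(k + 6)
s_(k+1) − s_k = 3**k*(-2*k**4 - 28*k**3 - 149*k**2 - 349*k - 312)/(k**2 + 11*k + 30)
(s_(k+1) − s_k) − t_k = 3**(k + 1)*(2*k**3 + 21*k**2 + 77*k + 96)/(k**2 + 11*k + 30)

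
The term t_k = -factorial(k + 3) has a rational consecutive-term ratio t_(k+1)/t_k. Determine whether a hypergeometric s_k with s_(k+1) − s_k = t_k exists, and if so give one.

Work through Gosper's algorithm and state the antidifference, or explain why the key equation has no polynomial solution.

The ratio is k + 4.
Gosper form: A/B · C(k+1)/C(k) with A=k + 4, B=1, C=1.
Solve (k + 4)·f(k+1) − (1)·f(k) = 1.
From deg A=1, deg B=0, deg C=0: d=-1.
d = -1 < 0 ⇒ no nonzero polynomial f; not summable.

none (Gosper's algorithm certifies no s_k)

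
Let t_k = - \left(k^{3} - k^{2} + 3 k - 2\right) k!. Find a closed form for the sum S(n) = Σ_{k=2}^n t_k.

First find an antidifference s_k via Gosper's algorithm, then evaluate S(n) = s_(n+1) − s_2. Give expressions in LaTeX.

Compute t_(k+1)/t_k: get (k + 1)*(3*k + (k + 1)**3 - (k + 1)**2 + 1)/(k**3 - k**2 + 3*k - 2).
Normal form (A,B,C) = (k + 1, 1, k**3 - k**2 + 3*k - 2).
Solve (k + 1)·f(k+1) − (1)·f(k) = k**3 - k**2 + 3*k - 2.
From deg A=1, deg B=0, deg C=3: d=2.
Coefficient equations give f(k) = k**2 - 3*k + 3.
Get s_k = R·t_k = -(k**2 - 3*k + 3)*factorial(k) with R(k) = B(k−1)f(k)/C(k) = (k**2 - 3*k + 3)/(k**3 - k**2 + 3*k - 2).
Δs = -(k**3 - k**2 + 3*k - 2)*factorial(k), as required.
s_(n+1) = -(n**2 - n + 1)*factorial(n + 1) and s_(2) = -2, so S(n) = -n**3*factorial(n) - factorial(n) + 2.

S(n) = - n^{3} n! - n! + 2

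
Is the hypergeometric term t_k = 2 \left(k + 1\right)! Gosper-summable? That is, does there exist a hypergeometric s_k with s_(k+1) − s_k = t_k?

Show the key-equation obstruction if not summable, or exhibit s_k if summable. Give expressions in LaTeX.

Step 1: r(k) = k + 2.
So A=k + 2 and B=1, with C=1.
f must satisfy (k + 2)·f(k+1) − (1)·f(k) = 1.
deg f ≤ -1 (via 1,0,0).
Bound -1 < 0, so the key equation has no polynomial solution.

No; the degree bound rules out any f.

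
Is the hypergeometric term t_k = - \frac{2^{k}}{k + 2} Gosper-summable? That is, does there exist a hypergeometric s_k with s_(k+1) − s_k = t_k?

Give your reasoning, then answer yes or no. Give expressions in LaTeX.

No — key equation has no polynomial f.

Step 1: r(k) = 2*(k + 2)/(k + 3).
Gosper form: A/B · C(k+1)/C(k) with A=2*k + 4, B=k + 3, C=1.
Set up (2*k + 4)·f(k+1) − (k + 2)·f(k) − (1) = 0.
Degrees (1,1,0) ⇒ d ≤ -1.
deg f ≤ -1 is impossible — no certificate.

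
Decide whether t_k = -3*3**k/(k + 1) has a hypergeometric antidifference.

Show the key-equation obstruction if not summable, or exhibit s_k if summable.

No. Not Gosper-summable.

t_(k+1)/t_k = 3*(k + 1)/(k + 2).
Gosper form: A/B · C(k+1)/C(k) with A=3*k + 3, B=k + 2, C=1.
Need (3*k + 3)·f(k+1) − (k + 1)·f(k) = 1.
deg f ≤ -1 (via 1,1,0).
d = -1 < 0 ⇒ no nonzero polynomial f; not summable.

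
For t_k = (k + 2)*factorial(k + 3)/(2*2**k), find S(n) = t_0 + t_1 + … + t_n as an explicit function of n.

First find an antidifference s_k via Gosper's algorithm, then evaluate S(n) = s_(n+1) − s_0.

S(n) = -6 + factorial(n + 4)/(2*2**n)

Compute t_(k+1)/t_k: get (k + 3)*(k + 4)/(2*(k + 2)).
A = k/2 + 2, B = 1, C = k + 2.
Need (k/2 + 2)·f(k+1) − (1)·f(k) = k + 2.
d = 0 from the (1,0,1) case.
Solve for f: f(k) = 2 (degree 0 ≤ 0).
R(k) = B(k−1)·f(k)/C(k) = 2/(k + 2); s_k = R·t_k = factorial(k + 3)/2**k.
Δs = (k + 2)*factorial(k + 3)/(2*2**k), as required.
Telescope: S(n) = s_(n+1) − s_(0) = 2**(-n - 1)*factorial(n + 4) − (6) = -6 + factorial(n + 4)/(2*2**n).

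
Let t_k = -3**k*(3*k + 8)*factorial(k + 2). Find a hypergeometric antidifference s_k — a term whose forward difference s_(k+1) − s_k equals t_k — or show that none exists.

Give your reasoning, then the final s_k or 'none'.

The ratio is 3*(k + 3)*(3*k + 11)/(3*k + 8).
Gosper form: A/B · C(k+1)/C(k) with A=3*k + 9, B=1, C=k + 8/3.
Key eq: (3*k + 9)·f(k+1) = (1)·f(k) + (k + 8/3).
deg f ≤ 0 (via 1,0,1).
Solve for f: f(k) = 1/3 (degree 0 ≤ 0).
Then R = B(k−1)f/C = 1/(3*k + 8), so s_k = R(k)·t_k = -3**k*factorial(k + 2).
Verify: -3**k*(3*k + 8)*factorial(k + 2) matches t_k.

s_k = -3**k*factorial(k + 2)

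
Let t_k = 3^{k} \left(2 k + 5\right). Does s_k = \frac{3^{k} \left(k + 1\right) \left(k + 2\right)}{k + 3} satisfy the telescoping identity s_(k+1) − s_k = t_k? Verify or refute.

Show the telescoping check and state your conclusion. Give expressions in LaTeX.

Invalid: residual \frac{2 \cdot 3^{k} \left(- k^{2} - 5 k - 7\right)}{k^{2} + 7 k + 12} ≠ 0.

s_(k+1) = 3**(k + 1)*(k + 2)*(k + 3)/(k + 4)
s_(k+1) − s_k = 3**k*(k + 2)*(-(k + 1)*(k + 4) + 3*(k + 3)**2)/((k + 3)*(k + 4))
(s_(k+1) − s_k) − t_k = 2*3**k*(-k**2 - 5*k - 7)/(k**2 + 7*k + 12)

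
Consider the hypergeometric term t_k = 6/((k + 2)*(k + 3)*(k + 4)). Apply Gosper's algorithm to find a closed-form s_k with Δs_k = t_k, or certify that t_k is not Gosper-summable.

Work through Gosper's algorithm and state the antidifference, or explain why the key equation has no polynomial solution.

t_(k+1)/t_k = (k + 2)/(k + 5).
Gosper form: A/B · C(k+1)/C(k) with A=k + 2, B=k + 5, C=1.
Need (k + 2)·f(k+1) − (k + 4)·f(k) = 1.
From deg A=1, deg B=1, deg C=0: d=2.
A polynomial solution: f(k) = k*(k + 5)/12.
R(k) = B(k−1)·f(k)/C(k) = k*(k + 4)*(k + 5)/12; s_k = R·t_k = k*(k + 5)/(2*(k + 2)*(k + 3)).
s_(k+1) − s_k = 6/(k**3 + 9*k**2 + 26*k + 24) = t_k.

s_k = k*(k + 5)/(2*(k + 2)*(k + 3))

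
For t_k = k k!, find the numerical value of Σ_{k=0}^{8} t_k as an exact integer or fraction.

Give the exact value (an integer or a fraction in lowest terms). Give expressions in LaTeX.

Σ = 362879

The ratio is (k + 1)**2/k.
A = k + 1, B = 1, C = k.
Set up (k + 1)·f(k+1) − (1)·f(k) − (k) = 0.
deg f ≤ 0 (via 1,0,1).
Match coefficients ⇒ f(k) = 1.
Then R = B(k−1)f/C = 1/k, so s_k = R(k)·t_k = factorial(k).
s_(k+1) − s_k = k*factorial(k) = t_k.
Sum = s_(9) − s_(0); s_(9) = 362880, s_(0) = 1 ⇒ 362879.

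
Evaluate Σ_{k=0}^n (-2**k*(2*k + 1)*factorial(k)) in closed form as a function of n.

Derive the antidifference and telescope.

r(k) = 2*(k + 1)*(2*k + 3)/(2*k + 1) after simplifying.
A = 2*k + 2, B = 1, C = k + 1/2.
Solve (2*k + 2)·f(k+1) − (1)·f(k) = k + 1/2.
From deg A=1, deg B=0, deg C=1: d=0.
Match coefficients ⇒ f(k) = 1/2.
Then R = B(k−1)f/C = 1/(2*k + 1), so s_k = R(k)·t_k = -2**k*factorial(k).
Verify: -2**k*(2*k + 1)*factorial(k) matches t_k.
Telescope: S(n) = s_(n+1) − s_(0) = -2**(n + 1)*factorial(n + 1) − (-1) = -2*2**n*factorial(n + 1) + 1.

S(n) = -2*2**n*factorial(n + 1) + 1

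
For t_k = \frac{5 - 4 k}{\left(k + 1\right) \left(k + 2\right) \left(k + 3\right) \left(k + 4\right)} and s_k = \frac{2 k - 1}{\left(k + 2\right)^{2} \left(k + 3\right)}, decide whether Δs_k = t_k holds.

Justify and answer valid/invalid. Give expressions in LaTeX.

s_(k+1) = (2*k + 1)/((k + 3)**2*(k + 4))
s_(k+1) − s_k = (-4*k**2 - 5*k + 16)/(k**5 + 14*k**4 + 77*k**3 + 208*k**2 + 276*k + 144)
(s_(k+1) − s_k) − t_k = 2*(3*k**2 + 5*k - 7)/(k**6 + 15*k**5 + 91*k**4 + 285*k**3 + 484*k**2 + 420*k + 144)

Invalid: residual \frac{2 \left(3 k^{2} + 5 k - 7\right)}{k^{6} + 15 k^{5} + 91 k^{4} + 285 k^{3} + 484 k^{2} + 420 k + 144} ≠ 0.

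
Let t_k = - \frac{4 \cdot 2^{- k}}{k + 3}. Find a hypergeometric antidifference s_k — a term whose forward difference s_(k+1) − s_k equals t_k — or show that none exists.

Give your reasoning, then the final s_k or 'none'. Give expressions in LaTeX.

not Gosper-summable; s_k does not exist

Step 1: r(k) = (k + 3)/(2*(k + 4)).
A = k/2 + 3/2, B = k + 4, C = 1.
Solve (k/2 + 3/2)·f(k+1) − (k + 3)·f(k) = 1.
From deg A=1, deg B=1, deg C=0: d=-1.
d = -1 < 0 ⇒ no nonzero polynomial f; not summable.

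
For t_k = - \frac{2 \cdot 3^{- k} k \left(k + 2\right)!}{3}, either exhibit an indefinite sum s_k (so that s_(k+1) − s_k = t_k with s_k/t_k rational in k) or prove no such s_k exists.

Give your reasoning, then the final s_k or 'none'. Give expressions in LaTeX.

s_k = - 2 \cdot 3^{- k} \left(k + 2\right)!

Compute t_(k+1)/t_k: get (k + 1)*(k + 3)/(3*k).
Normal form (A,B,C) = (k/3 + 1, 1, k).
Key eq: (k/3 + 1)·f(k+1) = (1)·f(k) + (k).
Bound: deg f ≤ 0.
Coefficient equations give f(k) = 3.
Get s_k = R·t_k = -2*factorial(k + 2)/3**k with R(k) = B(k−1)f(k)/C(k) = 3/k.
Verify: -2*k*factorial(k + 2)/(3*3**k) matches t_k.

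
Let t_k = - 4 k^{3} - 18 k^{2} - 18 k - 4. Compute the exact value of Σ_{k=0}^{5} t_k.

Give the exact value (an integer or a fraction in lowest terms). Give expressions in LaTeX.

t_(k+1)/t_k = (2*k**3 + 15*k**2 + 33*k + 22)/(2*k**3 + 9*k**2 + 9*k + 2).
Take A(k)=1, B(k)=1, C(k)=k**3 + 9*k**2/2 + 9*k/2 + 1.
f must satisfy (1)·f(k+1) − (1)·f(k) = k**3 + 9*k**2/2 + 9*k/2 + 1.
deg f ≤ 4 (via 0,0,3).
A polynomial solution: f(k) = k*(k + 1)*(k**2 + 3*k - 2)/4.
Get s_k = R·t_k = k*(-k**3 - 4*k**2 - k + 2) with R(k) = B(k−1)f(k)/C(k) = k*(k**2 + 3*k - 2)/(2*(2*k**2 + 7*k + 2)).
s_(k+1) − s_k = -4*k**3 - 18*k**2 - 18*k - 4 = t_k.
Telescoping: Σ = s_(6) − s_(0) = -2184 − (0) = -2184.

Σ = -2184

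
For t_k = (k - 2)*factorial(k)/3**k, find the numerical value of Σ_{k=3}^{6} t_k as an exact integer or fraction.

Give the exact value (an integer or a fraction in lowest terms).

Σ = 506/81

Step 1: r(k) = (k**2 - 1)/(3*(k - 2)).
A = k/3 + 1/3, B = 1, C = k - 2.
Set up (k/3 + 1/3)·f(k+1) − (1)·f(k) − (k - 2) = 0.
Bound: deg f ≤ 0.
Solve for f: f(k) = 3 (degree 0 ≤ 0).
So s_k = (B(k−1)f/C)·t_k = (3/(k - 2))·t_k = 3**(1 - k)*factorial(k).
s_(k+1) − s_k = (k - 2)*factorial(k)/3**k = t_k.
Evaluate s at k=7 and k=3: 560/81 and 2/3; difference 506/81.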